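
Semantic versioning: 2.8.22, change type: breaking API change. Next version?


Current: 2.8.22
Change category: 'breaking API change' → major bump
SemVer rule: major bump → increment MAJOR, reset MINOR and PATCH to 0
New: 3.0.0

3.0.0


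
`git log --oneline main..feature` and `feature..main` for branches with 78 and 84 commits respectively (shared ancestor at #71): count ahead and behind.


Common ancestor: commit #71
feature commits after divergence: 78 - 71 = 7
main commits after divergence: 84 - 71 = 13
feature is 7 commits ahead of main
main is 13 commits ahead of feature

feature ahead: 7, main ahead: 13


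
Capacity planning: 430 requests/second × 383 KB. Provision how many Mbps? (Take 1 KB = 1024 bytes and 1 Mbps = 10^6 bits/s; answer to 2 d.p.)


Formula: Mbps = payload_bytes * RPS * 8 / 1e6
Payload per request = 383 KB = 383 * 1024 = 392192 bytes
Total bytes/sec = 392192 * 430 = 168642560
Total bits/sec = 168642560 * 8 = 1349140480
Mbps = 1349140480 / 1e6 = 1349.14

1349.14 Mbps


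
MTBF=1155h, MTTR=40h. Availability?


Availability = MTBF / (MTBF + MTTR)
Availability = 1155 / (1155 + 40)
Availability = 1155 / 1195
Availability = 96.6527%

96.6527%


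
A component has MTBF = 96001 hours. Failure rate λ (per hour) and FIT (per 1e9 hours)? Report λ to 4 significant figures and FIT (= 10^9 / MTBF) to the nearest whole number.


Formula: λ = 1 / MTBF; FIT = λ × 1e9 = 1e9 / MTBF
λ = 1 / 96001 ≈ 1.042e-05 failures/hour
FIT = 1e9 / 96001 ≈ 10417 failures per 1e9 hours (nearest whole number)

λ = 1.042e-05 /h, FIT = 10417


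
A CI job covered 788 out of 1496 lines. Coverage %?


Coverage = covered / total * 100
Coverage = 788 / 1496 * 100
Coverage = 52.67%

52.67%


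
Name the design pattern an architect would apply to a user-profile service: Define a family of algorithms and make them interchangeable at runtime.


This matches the Strategy pattern

Strategy


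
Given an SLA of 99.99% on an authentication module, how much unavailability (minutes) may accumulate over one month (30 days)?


Formula: allowed downtime = period * (100 - SLA) / 100
Period (month (30 days)) = 43200 minutes
Unavailability fraction = (100 - 99.99) / 100
Allowed downtime = 43200 * (100 - 99.99) / 100
Allowed downtime = 4.32 minutes

4.32 minutes


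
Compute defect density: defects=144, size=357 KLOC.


Defect density = defects / KLOC
Defect density = 144 / 357
Defect density = 0.403 defects/KLOC

0.403 defects/KLOC


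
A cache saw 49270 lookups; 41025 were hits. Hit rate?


Formula: hit rate = hits / (hits + misses) * 100
hit rate = 41025 / (41025 + 8245) * 100
hit rate = 41025 / 49270 * 100
hit rate = 83.27%

83.27%


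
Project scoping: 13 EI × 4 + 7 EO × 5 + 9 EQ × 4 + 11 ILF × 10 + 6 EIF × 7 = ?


UFP = EI*4 + EO*5 + EQ*4 + ILF*10 + EIF*7
UFP = 13*4 + 7*5 + 9*4 + 11*10 + 6*7
UFP = 52 + 35 + 36 + 110 + 42
UFP = 275

275


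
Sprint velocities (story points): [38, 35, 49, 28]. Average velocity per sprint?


Formula: Avg velocity = Total points / Number of sprints
Points: [38, 35, 49, 28]
Sum = 38 + 35 + 49 + 28 = 150
Avg velocity = 150 / 4 = 37.5 points/sprint

37.5 points/sprint


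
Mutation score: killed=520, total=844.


Mutation score = killed / total * 100
Mutation score = 520 / 844 * 100
Mutation score = 61.61%

61.61%


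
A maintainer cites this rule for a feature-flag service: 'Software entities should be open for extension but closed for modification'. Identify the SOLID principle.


This describes the Open/Closed Principle (OCP)

Open/Closed Principle (OCP)


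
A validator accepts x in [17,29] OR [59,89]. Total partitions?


Valid ranges: [17,29] and [59,89]
Class 1: x < 17 — invalid
Class 2: 17 ≤ x ≤ 29 — valid
Class 3: 29 < x < 59 — invalid (gap between ranges)
Class 4: 59 ≤ x ≤ 89 — valid
Class 5: x > 89 — invalid
Total equivalence classes: 5

5 equivalence classes


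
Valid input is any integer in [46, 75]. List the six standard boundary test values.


Range: [46, 75]
Boundaries: just below min, min, min+1, max-1, max, just above max
Values: [45, 46, 47, 74, 75, 76]

[45, 46, 47, 74, 75, 76]


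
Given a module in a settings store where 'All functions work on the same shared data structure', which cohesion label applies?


Reasoning: Functions share data
Type: Communicational cohesion

Communicational cohesion


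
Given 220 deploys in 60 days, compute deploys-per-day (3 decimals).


Formula: deployments per day = releases / days
= 220 / 60
= 3.667 deploys/day
(equivalently, 25.67 deploys/week)

3.667 deploys/day


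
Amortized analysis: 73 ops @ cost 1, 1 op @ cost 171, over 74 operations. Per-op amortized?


Formula: Amortized cost = Total cost / Operations
Total cost = (73 * 1) + (1 * 171)
Total cost = 73 + 171 = 244
Amortized = 244 / 74 = 3.2973

3.2973


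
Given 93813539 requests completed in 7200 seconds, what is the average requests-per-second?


Formula: throughput = requests / seconds
throughput = 93813539 / 7200
throughput = 13029.66 requests/second

13029.66 requests/second


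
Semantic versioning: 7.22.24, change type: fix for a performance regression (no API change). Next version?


Current: 7.22.24
Change category: 'fix for a performance regression (no API change)' → patch bump
SemVer rule: patch bump → increment PATCH (MAJOR and MINOR unchanged)
New: 7.22.25

7.22.25


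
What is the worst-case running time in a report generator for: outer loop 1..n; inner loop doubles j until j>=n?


Reasoning: linear outer times logarithmic inner
Complexity: O(n log n)

O(n log n)


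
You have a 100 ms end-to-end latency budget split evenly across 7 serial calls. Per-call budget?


Formula: per_stage = total_budget / stages
per_stage = 100 / 7
per_stage = 14.29 ms

14.29 ms


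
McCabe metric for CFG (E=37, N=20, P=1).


Formula: V(G) = E - N + 2P
V(G) = 37 - 20 + 2*1
V(G) = 17 + 2
V(G) = 19

19


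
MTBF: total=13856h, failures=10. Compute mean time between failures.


Formula: MTBF = Total operating time / Number of failures
MTBF = 13856 / 10
MTBF = 1385.6 hours

1385.6 hours


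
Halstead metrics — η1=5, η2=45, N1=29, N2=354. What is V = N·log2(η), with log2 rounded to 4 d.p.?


Formula: V = N * log2(η), where N = N1 + N2 and η = η1 + η2
η = 5 + 45 = 50
N = 29 + 354 = 383
log2(50) ≈ 5.6439
V = 383 * 5.6439 = 2161.61

2161.61


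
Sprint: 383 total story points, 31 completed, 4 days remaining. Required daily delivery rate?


Formula: Required rate = Remaining points / Days left
Remaining = 383 - 31 = 352 points
Required rate = 352 / 4 = 88.0 points/day

88.0 points/day


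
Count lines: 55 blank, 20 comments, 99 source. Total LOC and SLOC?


Total LOC = blank + comment + code
Total LOC = 55 + 20 + 99 = 174
SLOC (source only) = code = 99

Total LOC: 174, SLOC: 99


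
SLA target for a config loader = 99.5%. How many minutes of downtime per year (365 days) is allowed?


Formula: allowed downtime = period * (100 - SLA) / 100
Period (year (365 days)) = 525600 minutes
Unavailability fraction = (100 - 99.5) / 100
Allowed downtime = 525600 * (100 - 99.5) / 100
Allowed downtime = 2628.0 minutes

2628.0 minutes


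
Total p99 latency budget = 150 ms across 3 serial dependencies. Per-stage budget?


Formula: per_stage = total_budget / stages
per_stage = 150 / 3
per_stage = 50.0 ms

50.0 ms


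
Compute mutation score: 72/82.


Mutation score = killed / total * 100
Mutation score = 72 / 82 * 100
Mutation score = 87.8%

87.8%


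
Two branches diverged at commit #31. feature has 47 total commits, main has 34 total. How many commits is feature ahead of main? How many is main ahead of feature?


Common ancestor: commit #31
feature commits after divergence: 47 - 31 = 16
main commits after divergence: 34 - 31 = 3
feature is 16 commits ahead of main
main is 3 commits ahead of feature

feature ahead: 16, main ahead: 3


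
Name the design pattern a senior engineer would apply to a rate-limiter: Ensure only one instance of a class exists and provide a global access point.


This matches the Singleton pattern

Singleton


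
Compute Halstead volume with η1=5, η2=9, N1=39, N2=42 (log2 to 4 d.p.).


Formula: V = N * log2(η), where N = N1 + N2 and η = η1 + η2
η = 5 + 9 = 14
N = 39 + 42 = 81
log2(14) ≈ 3.8074
V = 81 * 3.8074 = 308.40

308.40


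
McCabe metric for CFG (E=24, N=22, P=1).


Formula: V(G) = E - N + 2P
V(G) = 24 - 22 + 2*1
V(G) = 2 + 2
V(G) = 4

4


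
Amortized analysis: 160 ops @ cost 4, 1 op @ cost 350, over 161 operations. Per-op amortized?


Formula: Amortized cost = Total cost / Operations
Total cost = (160 * 4) + (1 * 350)
Total cost = 640 + 350 = 990
Amortized = 990 / 161 = 6.1491

6.1491


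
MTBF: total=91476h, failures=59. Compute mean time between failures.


Formula: MTBF = Total operating time / Number of failures
MTBF = 91476 / 59
MTBF = 1550.44 hours

1550.44 hours


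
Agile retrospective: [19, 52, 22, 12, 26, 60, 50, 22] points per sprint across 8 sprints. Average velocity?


Formula: Avg velocity = Total points / Number of sprints
Points: [19, 52, 22, 12, 26, 60, 50, 22]
Sum = 19 + 52 + 22 + 12 + 26 + 60 + 50 + 22 = 263
Avg velocity = 263 / 8 = 32.88 points/sprint

32.88 points/sprint


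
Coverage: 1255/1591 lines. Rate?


Coverage = covered / total * 100
Coverage = 1255 / 1591 * 100
Coverage = 78.88%

78.88%


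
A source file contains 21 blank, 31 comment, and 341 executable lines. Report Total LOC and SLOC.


Total LOC = blank + comment + code
Total LOC = 21 + 31 + 341 = 393
SLOC (source only) = code = 341

Total LOC: 393, SLOC: 341


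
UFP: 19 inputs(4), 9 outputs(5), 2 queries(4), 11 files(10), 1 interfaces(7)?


UFP = EI*4 + EO*5 + EQ*4 + ILF*10 + EIF*7
UFP = 19*4 + 9*5 + 2*4 + 11*10 + 1*7
UFP = 76 + 45 + 8 + 110 + 7
UFP = 246

246


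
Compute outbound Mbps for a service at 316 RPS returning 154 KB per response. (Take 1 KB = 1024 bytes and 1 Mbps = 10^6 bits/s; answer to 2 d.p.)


Formula: Mbps = payload_bytes * RPS * 8 / 1e6
Payload per request = 154 KB = 154 * 1024 = 157696 bytes
Total bytes/sec = 157696 * 316 = 49831936
Total bits/sec = 49831936 * 8 = 398655488
Mbps = 398655488 / 1e6 = 398.66

398.66 Mbps


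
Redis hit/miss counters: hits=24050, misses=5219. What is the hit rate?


Formula: hit rate = hits / (hits + misses) * 100
hit rate = 24050 / (24050 + 5219) * 100
hit rate = 24050 / 29269 * 100
hit rate = 82.17%

82.17%


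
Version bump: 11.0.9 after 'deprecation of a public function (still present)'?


Current: 11.0.9
Change category: 'deprecation of a public function (still present)' → minor bump
SemVer rule: minor bump → increment MINOR, reset PATCH to 0 (MAJOR unchanged)
New: 11.1.0

11.1.0


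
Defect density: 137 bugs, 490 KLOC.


Defect density = defects / KLOC
Defect density = 137 / 490
Defect density = 0.28 defects/KLOC

0.28 defects/KLOC


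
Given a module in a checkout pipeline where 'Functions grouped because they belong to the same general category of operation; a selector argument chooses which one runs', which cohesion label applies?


Reasoning: Grouped by category of activity, not by data or sequence
Type: Logical cohesion

Logical cohesion


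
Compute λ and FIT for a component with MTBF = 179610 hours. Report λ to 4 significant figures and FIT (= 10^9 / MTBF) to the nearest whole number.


Formula: λ = 1 / MTBF; FIT = λ × 1e9 = 1e9 / MTBF
λ = 1 / 179610 ≈ 5.568e-06 failures/hour
FIT = 1e9 / 179610 ≈ 5568 failures per 1e9 hours (nearest whole number)

λ = 5.568e-06 /h, FIT = 5568


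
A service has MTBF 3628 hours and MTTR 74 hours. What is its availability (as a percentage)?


Availability = MTBF / (MTBF + MTTR)
Availability = 3628 / (3628 + 74)
Availability = 3628 / 3702
Availability = 98.0011%

98.0011%


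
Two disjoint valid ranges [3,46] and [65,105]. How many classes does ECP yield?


Valid ranges: [3,46] and [65,105]
Class 1: x < 3 — invalid
Class 2: 3 ≤ x ≤ 46 — valid
Class 3: 46 < x < 65 — invalid (gap between ranges)
Class 4: 65 ≤ x ≤ 105 — valid
Class 5: x > 105 — invalid
Total equivalence classes: 5

5 equivalence classes


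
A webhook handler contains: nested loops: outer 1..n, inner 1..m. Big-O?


Reasoning: product of independent bounds
Complexity: O(n*m)

O(n*m)


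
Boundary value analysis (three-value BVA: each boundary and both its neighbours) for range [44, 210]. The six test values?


Range: [44, 210]
Boundaries: just below min, min, min+1, max-1, max, just above max
Values: [43, 44, 45, 209, 210, 211]

[43, 44, 45, 209, 210, 211]


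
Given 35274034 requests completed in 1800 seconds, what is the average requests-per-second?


Formula: throughput = requests / seconds
throughput = 35274034 / 1800
throughput = 19596.69 requests/second

19596.69 requests/second


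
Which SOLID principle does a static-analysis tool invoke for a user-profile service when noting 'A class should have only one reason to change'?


This describes the Single Responsibility Principle (SRP)

Single Responsibility Principle (SRP)


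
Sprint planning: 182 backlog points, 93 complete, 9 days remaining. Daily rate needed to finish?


Formula: Required rate = Remaining points / Days left
Remaining = 182 - 93 = 89 points
Required rate = 89 / 9 = 9.89 points/day

9.89 points/day


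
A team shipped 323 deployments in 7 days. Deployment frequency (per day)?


Formula: deployments per day = releases / days
= 323 / 7
= 46.143 deploys/day
(equivalently, 323.0 deploys/week)

46.143 deploys/day


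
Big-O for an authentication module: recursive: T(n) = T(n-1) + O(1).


Reasoning: linear recursion with constant work per frame
Complexity: O(n)

O(n)


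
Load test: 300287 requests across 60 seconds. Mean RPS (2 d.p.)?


Formula: throughput = requests / seconds
throughput = 300287 / 60
throughput = 5004.78 requests/second

5004.78 requests/second


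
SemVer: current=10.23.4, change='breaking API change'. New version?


Current: 10.23.4
Change category: 'breaking API change' → major bump
SemVer rule: major bump → increment MAJOR, reset MINOR and PATCH to 0
New: 11.0.0

11.0.0


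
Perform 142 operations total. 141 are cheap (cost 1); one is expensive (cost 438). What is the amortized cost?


Formula: Amortized cost = Total cost / Operations
Total cost = (141 * 1) + (1 * 438)
Total cost = 141 + 438 = 579
Amortized = 579 / 142 = 4.0775

4.0775


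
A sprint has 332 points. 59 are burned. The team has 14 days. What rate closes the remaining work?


Formula: Required rate = Remaining points / Days left
Remaining = 332 - 59 = 273 points
Required rate = 273 / 14 = 19.5 points/day

19.5 points/day


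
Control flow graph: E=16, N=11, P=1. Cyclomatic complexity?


Formula: V(G) = E - N + 2P
V(G) = 16 - 11 + 2*1
V(G) = 5 + 2
V(G) = 7

7


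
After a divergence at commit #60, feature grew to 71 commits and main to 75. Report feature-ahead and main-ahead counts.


Common ancestor: commit #60
feature commits after divergence: 71 - 60 = 11
main commits after divergence: 75 - 60 = 15
feature is 11 commits ahead of main
main is 15 commits ahead of feature

feature ahead: 11, main ahead: 15


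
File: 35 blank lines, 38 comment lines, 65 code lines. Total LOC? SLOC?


Total LOC = blank + comment + code
Total LOC = 35 + 38 + 65 = 138
SLOC (source only) = code = 65

Total LOC: 138, SLOC: 65


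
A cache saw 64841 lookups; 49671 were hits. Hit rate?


Formula: hit rate = hits / (hits + misses) * 100
hit rate = 49671 / (49671 + 15170) * 100
hit rate = 49671 / 64841 * 100
hit rate = 76.6%

76.6%


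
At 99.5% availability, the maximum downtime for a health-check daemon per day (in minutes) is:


Formula: allowed downtime = period * (100 - SLA) / 100
Period (day) = 1440 minutes
Unavailability fraction = (100 - 99.5) / 100
Allowed downtime = 1440 * (100 - 99.5) / 100
Allowed downtime = 7.2 minutes

7.2 minutes


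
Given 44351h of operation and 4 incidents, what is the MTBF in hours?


Formula: MTBF = Total operating time / Number of failures
MTBF = 44351 / 4
MTBF = 11087.75 hours

11087.75 hours


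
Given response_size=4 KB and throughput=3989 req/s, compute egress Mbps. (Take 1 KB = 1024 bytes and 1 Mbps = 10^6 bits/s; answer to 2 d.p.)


Formula: Mbps = payload_bytes * RPS * 8 / 1e6
Payload per request = 4 KB = 4 * 1024 = 4096 bytes
Total bytes/sec = 4096 * 3989 = 16338944
Total bits/sec = 16338944 * 8 = 130711552
Mbps = 130711552 / 1e6 = 130.71

130.71 Mbps


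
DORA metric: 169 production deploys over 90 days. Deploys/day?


Formula: deployments per day = releases / days
= 169 / 90
= 1.878 deploys/day
(equivalently, 13.14 deploys/week)

1.878 deploys/day


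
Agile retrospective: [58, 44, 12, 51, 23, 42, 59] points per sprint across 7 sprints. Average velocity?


Formula: Avg velocity = Total points / Number of sprints
Points: [58, 44, 12, 51, 23, 42, 59]
Sum = 58 + 44 + 12 + 51 + 23 + 42 + 59 = 289
Avg velocity = 289 / 7 = 41.29 points/sprint

41.29 points/sprint


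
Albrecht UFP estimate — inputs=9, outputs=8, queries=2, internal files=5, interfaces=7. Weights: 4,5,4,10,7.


UFP = EI*4 + EO*5 + EQ*4 + ILF*10 + EIF*7
UFP = 9*4 + 8*5 + 2*4 + 5*10 + 7*7
UFP = 36 + 40 + 8 + 50 + 49
UFP = 183

183


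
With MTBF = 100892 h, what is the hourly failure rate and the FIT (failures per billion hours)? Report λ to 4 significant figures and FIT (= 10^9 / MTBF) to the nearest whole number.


Formula: λ = 1 / MTBF; FIT = λ × 1e9 = 1e9 / MTBF
λ = 1 / 100892 ≈ 9.912e-06 failures/hour
FIT = 1e9 / 100892 ≈ 9912 failures per 1e9 hours (nearest whole number)

λ = 9.912e-06 /h, FIT = 9912


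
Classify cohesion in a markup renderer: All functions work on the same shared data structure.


Reasoning: Functions share data
Type: Communicational cohesion

Communicational cohesion


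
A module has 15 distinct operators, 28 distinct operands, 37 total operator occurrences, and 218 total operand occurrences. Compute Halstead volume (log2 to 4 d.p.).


Formula: V = N * log2(η), where N = N1 + N2 and η = η1 + η2
η = 15 + 28 = 43
N = 37 + 218 = 255
log2(43) ≈ 5.4263
V = 255 * 5.4263 = 1383.71

1383.71


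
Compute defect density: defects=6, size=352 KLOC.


Defect density = defects / KLOC
Defect density = 6 / 352
Defect density = 0.017 defects/KLOC

0.017 defects/KLOC


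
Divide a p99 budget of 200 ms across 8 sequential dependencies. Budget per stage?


Formula: per_stage = total_budget / stages
per_stage = 200 / 8
per_stage = 25.0 ms

25.0 ms


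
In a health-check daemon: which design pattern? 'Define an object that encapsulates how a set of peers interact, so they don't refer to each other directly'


This matches the Mediator pattern

Mediator


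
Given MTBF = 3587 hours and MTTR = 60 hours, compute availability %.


Availability = MTBF / (MTBF + MTTR)
Availability = 3587 / (3587 + 60)
Availability = 3587 / 3647
Availability = 98.3548%

98.3548%


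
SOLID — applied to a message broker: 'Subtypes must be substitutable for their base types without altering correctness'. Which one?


This describes the Liskov Substitution Principle (LSP)

Liskov Substitution Principle (LSP)


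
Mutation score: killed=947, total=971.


Mutation score = killed / total * 100
Mutation score = 947 / 971 * 100
Mutation score = 97.53%

97.53%


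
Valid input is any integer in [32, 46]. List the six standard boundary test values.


Range: [32, 46]
Boundaries: just below min, min, min+1, max-1, max, just above max
Values: [31, 32, 33, 45, 46, 47]

[31, 32, 33, 45, 46, 47]


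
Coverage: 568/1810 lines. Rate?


Coverage = covered / total * 100
Coverage = 568 / 1810 * 100
Coverage = 31.38%

31.38%


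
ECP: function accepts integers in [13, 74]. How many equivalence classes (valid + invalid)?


Valid range: [13, 74]
Class 1: x < 13 — invalid
Class 2: 13 ≤ x ≤ 74 — valid
Class 3: x > 74 — invalid
Total equivalence classes: 3

3 equivalence classes


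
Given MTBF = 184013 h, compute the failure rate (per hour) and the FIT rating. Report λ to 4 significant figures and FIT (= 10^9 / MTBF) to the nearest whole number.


Formula: λ = 1 / MTBF; FIT = λ × 1e9 = 1e9 / MTBF
λ = 1 / 184013 ≈ 5.434e-06 failures/hour
FIT = 1e9 / 184013 ≈ 5434 failures per 1e9 hours (nearest whole number)

λ = 5.434e-06 /h, FIT = 5434


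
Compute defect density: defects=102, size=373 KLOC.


Defect density = defects / KLOC
Defect density = 102 / 373
Defect density = 0.273 defects/KLOC

0.273 defects/KLOC


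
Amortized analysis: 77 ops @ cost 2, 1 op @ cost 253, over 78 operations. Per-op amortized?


Formula: Amortized cost = Total cost / Operations
Total cost = (77 * 2) + (1 * 253)
Total cost = 154 + 253 = 407
Amortized = 407 / 78 = 5.2179

5.2179


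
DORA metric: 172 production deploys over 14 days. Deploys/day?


Formula: deployments per day = releases / days
= 172 / 14
= 12.286 deploys/day
(equivalently, 86.0 deploys/week)

12.286 deploys/day


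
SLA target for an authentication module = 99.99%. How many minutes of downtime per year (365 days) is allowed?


Formula: allowed downtime = period * (100 - SLA) / 100
Period (year (365 days)) = 525600 minutes
Unavailability fraction = (100 - 99.99) / 100
Allowed downtime = 525600 * (100 - 99.99) / 100
Allowed downtime = 52.56 minutes

52.56 minutes


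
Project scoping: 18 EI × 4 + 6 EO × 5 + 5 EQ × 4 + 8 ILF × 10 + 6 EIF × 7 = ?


UFP = EI*4 + EO*5 + EQ*4 + ILF*10 + EIF*7
UFP = 18*4 + 6*5 + 5*4 + 8*10 + 6*7
UFP = 72 + 30 + 20 + 80 + 42
UFP = 244

244


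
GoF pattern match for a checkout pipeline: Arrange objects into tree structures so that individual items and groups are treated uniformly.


This matches the Composite pattern

Composite


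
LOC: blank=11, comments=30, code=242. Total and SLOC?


Total LOC = blank + comment + code
Total LOC = 11 + 30 + 242 = 283
SLOC (source only) = code = 242

Total LOC: 283, SLOC: 242


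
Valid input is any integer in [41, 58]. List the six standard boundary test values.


Range: [41, 58]
Boundaries: just below min, min, min+1, max-1, max, just above max
Values: [40, 41, 42, 57, 58, 59]

[40, 41, 42, 57, 58, 59]


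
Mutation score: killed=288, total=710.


Mutation score = killed / total * 100
Mutation score = 288 / 710 * 100
Mutation score = 40.56%

40.56%


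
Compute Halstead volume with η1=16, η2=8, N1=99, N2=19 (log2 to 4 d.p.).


Formula: V = N * log2(η), where N = N1 + N2 and η = η1 + η2
η = 16 + 8 = 24
N = 99 + 19 = 118
log2(24) ≈ 4.5850
V = 118 * 4.5850 = 541.03

541.03


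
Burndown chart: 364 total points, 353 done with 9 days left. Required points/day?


Formula: Required rate = Remaining points / Days left
Remaining = 364 - 353 = 11 points
Required rate = 11 / 9 = 1.22 points/day

1.22 points/day


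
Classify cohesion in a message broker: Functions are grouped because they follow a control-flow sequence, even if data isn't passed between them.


Reasoning: Grouped by order of execution within a routine, not by data flow
Type: Procedural cohesion

Procedural cohesion


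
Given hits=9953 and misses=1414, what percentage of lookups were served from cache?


Formula: hit rate = hits / (hits + misses) * 100
hit rate = 9953 / (9953 + 1414) * 100
hit rate = 9953 / 11367 * 100
hit rate = 87.56%

87.56%


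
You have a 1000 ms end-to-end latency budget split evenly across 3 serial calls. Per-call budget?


Formula: per_stage = total_budget / stages
per_stage = 1000 / 3
per_stage = 333.33 ms

333.33 ms


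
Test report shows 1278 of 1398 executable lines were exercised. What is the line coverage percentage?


Coverage = covered / total * 100
Coverage = 1278 / 1398 * 100
Coverage = 91.42%

91.42%


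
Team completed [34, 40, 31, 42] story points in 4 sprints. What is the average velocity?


Formula: Avg velocity = Total points / Number of sprints
Points: [34, 40, 31, 42]
Sum = 34 + 40 + 31 + 42 = 147
Avg velocity = 147 / 4 = 36.75 points/sprint

36.75 points/sprint


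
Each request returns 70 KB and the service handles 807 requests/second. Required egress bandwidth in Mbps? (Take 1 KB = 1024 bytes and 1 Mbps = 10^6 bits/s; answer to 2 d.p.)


Formula: Mbps = payload_bytes * RPS * 8 / 1e6
Payload per request = 70 KB = 70 * 1024 = 71680 bytes
Total bytes/sec = 71680 * 807 = 57845760
Total bits/sec = 57845760 * 8 = 462766080
Mbps = 462766080 / 1e6 = 462.77

462.77 Mbps


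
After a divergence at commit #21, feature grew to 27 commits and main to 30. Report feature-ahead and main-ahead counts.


Common ancestor: commit #21
feature commits after divergence: 27 - 21 = 6
main commits after divergence: 30 - 21 = 9
feature is 6 commits ahead of main
main is 9 commits ahead of feature

feature ahead: 6, main ahead: 9


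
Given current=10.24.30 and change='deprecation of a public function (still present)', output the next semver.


Current: 10.24.30
Change category: 'deprecation of a public function (still present)' → minor bump
SemVer rule: minor bump → increment MINOR, reset PATCH to 0 (MAJOR unchanged)
New: 10.25.0

10.25.0


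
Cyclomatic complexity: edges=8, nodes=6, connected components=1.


Formula: V(G) = E - N + 2P
V(G) = 8 - 6 + 2*1
V(G) = 2 + 2
V(G) = 4

4


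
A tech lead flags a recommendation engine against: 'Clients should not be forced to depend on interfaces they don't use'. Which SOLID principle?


This describes the Interface Segregation Principle (ISP)

Interface Segregation Principle (ISP)


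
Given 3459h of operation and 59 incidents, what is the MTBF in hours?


Formula: MTBF = Total operating time / Number of failures
MTBF = 3459 / 59
MTBF = 58.63 hours

58.63 hours


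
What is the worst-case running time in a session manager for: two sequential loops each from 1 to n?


Reasoning: sequential dominates: O(n) + O(n) = O(n)
Complexity: O(n)

O(n)


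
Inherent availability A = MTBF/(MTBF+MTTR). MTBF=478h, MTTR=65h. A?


Availability = MTBF / (MTBF + MTTR)
Availability = 478 / (478 + 65)
Availability = 478 / 543
Availability = 88.0295%

88.0295%


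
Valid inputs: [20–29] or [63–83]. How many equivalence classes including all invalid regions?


Valid ranges: [20,29] and [63,83]
Class 1: x < 20 — invalid
Class 2: 20 ≤ x ≤ 29 — valid
Class 3: 29 < x < 63 — invalid (gap between ranges)
Class 4: 63 ≤ x ≤ 83 — valid
Class 5: x > 83 — invalid
Total equivalence classes: 5

5 equivalence classes


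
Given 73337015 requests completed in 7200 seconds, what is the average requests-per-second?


Formula: throughput = requests / seconds
throughput = 73337015 / 7200
throughput = 10185.7 requests/second

10185.7 requests/second


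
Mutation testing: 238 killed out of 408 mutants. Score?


Mutation score = killed / total * 100
Mutation score = 238 / 408 * 100
Mutation score = 58.33%

58.33%


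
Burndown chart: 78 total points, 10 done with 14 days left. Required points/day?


Formula: Required rate = Remaining points / Days left
Remaining = 78 - 10 = 68 points
Required rate = 68 / 14 = 4.86 points/day

4.86 points/day


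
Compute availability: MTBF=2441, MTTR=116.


Availability = MTBF / (MTBF + MTTR)
Availability = 2441 / (2441 + 116)
Availability = 2441 / 2557
Availability = 95.4634%

95.4634%


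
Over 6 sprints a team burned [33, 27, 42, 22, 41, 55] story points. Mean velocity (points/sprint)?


Formula: Avg velocity = Total points / Number of sprints
Points: [33, 27, 42, 22, 41, 55]
Sum = 33 + 27 + 42 + 22 + 41 + 55 = 220
Avg velocity = 220 / 6 = 36.67 points/sprint

36.67 points/sprint


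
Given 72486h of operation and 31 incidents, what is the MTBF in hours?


Formula: MTBF = Total operating time / Number of failures
MTBF = 72486 / 31
MTBF = 2338.26 hours

2338.26 hours


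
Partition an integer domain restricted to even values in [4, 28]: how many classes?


Constraint: even integers in [4, 28]
Class 1: x < 4 — out-of-range invalid
Class 2: x in [4,28] but odd — wrong type invalid
Class 3: x in [4,28] and even — valid
Class 4: x > 28 — out-of-range invalid
Total equivalence classes: 4

4 equivalence classes


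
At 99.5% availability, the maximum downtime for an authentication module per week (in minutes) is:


Formula: allowed downtime = period * (100 - SLA) / 100
Period (week) = 10080 minutes
Unavailability fraction = (100 - 99.5) / 100
Allowed downtime = 10080 * (100 - 99.5) / 100
Allowed downtime = 50.4 minutes

50.4 minutes


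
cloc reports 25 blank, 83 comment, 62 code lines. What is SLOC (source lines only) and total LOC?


Total LOC = blank + comment + code
Total LOC = 25 + 83 + 62 = 170
SLOC (source only) = code = 62

Total LOC: 170, SLOC: 62


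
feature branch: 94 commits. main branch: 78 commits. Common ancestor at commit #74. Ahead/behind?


Common ancestor: commit #74
feature commits after divergence: 94 - 74 = 20
main commits after divergence: 78 - 74 = 4
feature is 20 commits ahead of main
main is 4 commits ahead of feature

feature ahead: 20, main ahead: 4


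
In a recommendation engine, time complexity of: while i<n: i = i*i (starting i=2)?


Reasoning: squaring drives double-exponential growth; iterations ~ log log n
Complexity: O(log log n)

O(log log n)


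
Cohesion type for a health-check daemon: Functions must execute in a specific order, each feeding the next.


Reasoning: Output of one is input to next
Type: Sequential cohesion

Sequential cohesion


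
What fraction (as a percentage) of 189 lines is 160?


Coverage = covered / total * 100
Coverage = 160 / 189 * 100
Coverage = 84.66%

84.66%


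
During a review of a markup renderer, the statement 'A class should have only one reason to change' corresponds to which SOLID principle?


This describes the Single Responsibility Principle (SRP)

Single Responsibility Principle (SRP)


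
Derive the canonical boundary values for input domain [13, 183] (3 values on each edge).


Range: [13, 183]
Boundaries: just below min, min, min+1, max-1, max, just above max
Values: [12, 13, 14, 182, 183, 184]

[12, 13, 14, 182, 183, 184]


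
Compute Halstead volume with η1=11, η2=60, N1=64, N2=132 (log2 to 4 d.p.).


Formula: V = N * log2(η), where N = N1 + N2 and η = η1 + η2
η = 11 + 60 = 71
N = 64 + 132 = 196
log2(71) ≈ 6.1497
V = 196 * 6.1497 = 1205.34

1205.34


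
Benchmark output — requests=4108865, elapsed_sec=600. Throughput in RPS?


Formula: throughput = requests / seconds
throughput = 4108865 / 600
throughput = 6848.11 requests/second

6848.11 requests/second


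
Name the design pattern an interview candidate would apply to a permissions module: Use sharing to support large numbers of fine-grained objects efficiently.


This matches the Flyweight pattern

Flyweight


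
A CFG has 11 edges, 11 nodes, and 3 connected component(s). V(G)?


Formula: V(G) = E - N + 2P
V(G) = 11 - 11 + 2*3
V(G) = 0 + 6
V(G) = 6

6


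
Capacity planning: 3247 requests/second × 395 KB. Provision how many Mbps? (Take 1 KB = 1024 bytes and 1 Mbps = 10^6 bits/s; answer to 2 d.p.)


Formula: Mbps = payload_bytes * RPS * 8 / 1e6
Payload per request = 395 KB = 395 * 1024 = 404480 bytes
Total bytes/sec = 404480 * 3247 = 1313346560
Total bits/sec = 1313346560 * 8 = 10506772480
Mbps = 10506772480 / 1e6 = 10506.77

10506.77 Mbps


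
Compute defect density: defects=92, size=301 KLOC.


Defect density = defects / KLOC
Defect density = 92 / 301
Defect density = 0.306 defects/KLOC

0.306 defects/KLOC


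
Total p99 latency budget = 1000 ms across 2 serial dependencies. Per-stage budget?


Formula: per_stage = total_budget / stages
per_stage = 1000 / 2
per_stage = 500.0 ms

500.0 ms


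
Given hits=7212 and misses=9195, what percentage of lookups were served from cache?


Formula: hit rate = hits / (hits + misses) * 100
hit rate = 7212 / (7212 + 9195) * 100
hit rate = 7212 / 16407 * 100
hit rate = 43.96%

43.96%


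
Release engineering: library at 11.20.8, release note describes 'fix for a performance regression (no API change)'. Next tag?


Current: 11.20.8
Change category: 'fix for a performance regression (no API change)' → patch bump
SemVer rule: patch bump → increment PATCH (MAJOR and MINOR unchanged)
New: 11.20.9

11.20.9


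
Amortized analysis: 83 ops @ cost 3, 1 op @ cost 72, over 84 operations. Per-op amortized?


Formula: Amortized cost = Total cost / Operations
Total cost = (83 * 3) + (1 * 72)
Total cost = 249 + 72 = 321
Amortized = 321 / 84 = 3.8214

3.8214


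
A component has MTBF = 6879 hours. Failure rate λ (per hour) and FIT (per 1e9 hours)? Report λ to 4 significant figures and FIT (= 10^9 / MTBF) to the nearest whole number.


Formula: λ = 1 / MTBF; FIT = λ × 1e9 = 1e9 / MTBF
λ = 1 / 6879 ≈ 1.454e-04 failures/hour
FIT = 1e9 / 6879 ≈ 145370 failures per 1e9 hours (nearest whole number)

λ = 1.454e-04 /h, FIT = 145370


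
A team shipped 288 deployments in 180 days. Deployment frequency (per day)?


Formula: deployments per day = releases / days
= 288 / 180
= 1.6 deploys/day
(equivalently, 11.2 deploys/week)

1.6 deploys/day


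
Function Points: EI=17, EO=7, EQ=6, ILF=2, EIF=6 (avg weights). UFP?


UFP = EI*4 + EO*5 + EQ*4 + ILF*10 + EIF*7
UFP = 17*4 + 7*5 + 6*4 + 2*10 + 6*7
UFP = 68 + 35 + 24 + 20 + 42
UFP = 189

189


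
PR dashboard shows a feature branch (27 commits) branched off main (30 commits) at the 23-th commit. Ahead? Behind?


Common ancestor: commit #23
feature commits after divergence: 27 - 23 = 4
main commits after divergence: 30 - 23 = 7
feature is 4 commits ahead of main
main is 7 commits ahead of feature

feature ahead: 4, main ahead: 7


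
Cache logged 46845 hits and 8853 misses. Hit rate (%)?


Formula: hit rate = hits / (hits + misses) * 100
hit rate = 46845 / (46845 + 8853) * 100
hit rate = 46845 / 55698 * 100
hit rate = 84.11%

84.11%


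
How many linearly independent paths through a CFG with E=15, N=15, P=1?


Formula: V(G) = E - N + 2P
V(G) = 15 - 15 + 2*1
V(G) = 0 + 2
V(G) = 2

2


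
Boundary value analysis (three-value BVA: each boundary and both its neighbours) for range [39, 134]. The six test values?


Range: [39, 134]
Boundaries: just below min, min, min+1, max-1, max, just above max
Values: [38, 39, 40, 133, 134, 135]

[38, 39, 40, 133, 134, 135]


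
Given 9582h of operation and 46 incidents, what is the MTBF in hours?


Formula: MTBF = Total operating time / Number of failures
MTBF = 9582 / 46
MTBF = 208.3 hours

208.3 hours


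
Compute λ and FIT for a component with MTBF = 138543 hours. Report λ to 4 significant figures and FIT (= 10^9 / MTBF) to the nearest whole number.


Formula: λ = 1 / MTBF; FIT = λ × 1e9 = 1e9 / MTBF
λ = 1 / 138543 ≈ 7.218e-06 failures/hour
FIT = 1e9 / 138543 ≈ 7218 failures per 1e9 hours (nearest whole number)

λ = 7.218e-06 /h, FIT = 7218


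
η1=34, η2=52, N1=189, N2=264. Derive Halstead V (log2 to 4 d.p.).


Formula: V = N * log2(η), where N = N1 + N2 and η = η1 + η2
η = 34 + 52 = 86
N = 189 + 264 = 453
log2(86) ≈ 6.4263
V = 453 * 6.4263 = 2911.11

2911.11


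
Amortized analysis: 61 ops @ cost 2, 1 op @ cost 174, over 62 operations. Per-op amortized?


Formula: Amortized cost = Total cost / Operations
Total cost = (61 * 2) + (1 * 174)
Total cost = 122 + 174 = 296
Amortized = 296 / 62 = 4.7742

4.7742


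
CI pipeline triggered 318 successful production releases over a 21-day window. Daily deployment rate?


Formula: deployments per day = releases / days
= 318 / 21
= 15.143 deploys/day
(equivalently, 106.0 deploys/week)

15.143 deploys/day


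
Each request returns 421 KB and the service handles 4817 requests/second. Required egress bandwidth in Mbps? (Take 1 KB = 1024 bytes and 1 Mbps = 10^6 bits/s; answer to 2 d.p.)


Formula: Mbps = payload_bytes * RPS * 8 / 1e6
Payload per request = 421 KB = 421 * 1024 = 431104 bytes
Total bytes/sec = 431104 * 4817 = 2076627968
Total bits/sec = 2076627968 * 8 = 16613023744
Mbps = 16613023744 / 1e6 = 16613.02

16613.02 Mbps


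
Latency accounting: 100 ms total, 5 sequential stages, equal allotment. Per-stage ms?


Formula: per_stage = total_budget / stages
per_stage = 100 / 5
per_stage = 20.0 ms

20.0 ms


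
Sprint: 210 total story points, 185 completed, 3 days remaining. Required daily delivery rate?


Formula: Required rate = Remaining points / Days left
Remaining = 210 - 185 = 25 points
Required rate = 25 / 3 = 8.33 points/day

8.33 points/day


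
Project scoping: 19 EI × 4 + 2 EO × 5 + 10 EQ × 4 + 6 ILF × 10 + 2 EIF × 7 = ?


UFP = EI*4 + EO*5 + EQ*4 + ILF*10 + EIF*7
UFP = 19*4 + 2*5 + 10*4 + 6*10 + 2*7
UFP = 76 + 10 + 40 + 60 + 14
UFP = 200

200


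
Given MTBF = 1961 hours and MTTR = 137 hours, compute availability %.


Availability = MTBF / (MTBF + MTTR)
Availability = 1961 / (1961 + 137)
Availability = 1961 / 2098
Availability = 93.47%

93.47%


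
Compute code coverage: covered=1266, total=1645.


Coverage = covered / total * 100
Coverage = 1266 / 1645 * 100
Coverage = 76.96%

76.96%


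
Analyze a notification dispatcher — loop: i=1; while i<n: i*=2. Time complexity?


Reasoning: i doubles each step so iterations are log2(n)
Complexity: O(log n)

O(log n)


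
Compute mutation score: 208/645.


Mutation score = killed / total * 100
Mutation score = 208 / 645 * 100
Mutation score = 32.25%

32.25%


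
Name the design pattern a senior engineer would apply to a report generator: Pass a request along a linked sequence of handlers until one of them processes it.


This matches the Chain of Responsibility pattern

Chain of Responsibility


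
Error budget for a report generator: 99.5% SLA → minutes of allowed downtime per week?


Formula: allowed downtime = period * (100 - SLA) / 100
Period (week) = 10080 minutes
Unavailability fraction = (100 - 99.5) / 100
Allowed downtime = 10080 * (100 - 99.5) / 100
Allowed downtime = 50.4 minutes

50.4 minutes


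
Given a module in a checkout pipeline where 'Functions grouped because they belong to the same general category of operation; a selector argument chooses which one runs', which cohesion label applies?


Reasoning: Grouped by category of activity, not by data or sequence
Type: Logical cohesion

Logical cohesion


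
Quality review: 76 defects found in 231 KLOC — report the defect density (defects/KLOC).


Defect density = defects / KLOC
Defect density = 76 / 231
Defect density = 0.329 defects/KLOC

0.329 defects/KLOC


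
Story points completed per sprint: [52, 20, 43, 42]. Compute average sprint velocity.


Formula: Avg velocity = Total points / Number of sprints
Points: [52, 20, 43, 42]
Sum = 52 + 20 + 43 + 42 = 157
Avg velocity = 157 / 4 = 39.25 points/sprint

39.25 points/sprint


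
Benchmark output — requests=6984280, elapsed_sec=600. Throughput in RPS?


Formula: throughput = requests / seconds
throughput = 6984280 / 600
throughput = 11640.47 requests/second

11640.47 requests/second


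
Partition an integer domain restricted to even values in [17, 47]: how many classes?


Constraint: even integers in [17, 47]
Class 1: x < 17 — out-of-range invalid
Class 2: x in [17,47] but odd — wrong type invalid
Class 3: x in [17,47] and even — valid
Class 4: x > 47 — out-of-range invalid
Total equivalence classes: 4

4 equivalence classes


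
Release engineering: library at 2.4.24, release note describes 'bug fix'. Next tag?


Current: 2.4.24
Change category: 'bug fix' → patch bump
SemVer rule: patch bump → increment PATCH (MAJOR and MINOR unchanged)
New: 2.4.25

2.4.25
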